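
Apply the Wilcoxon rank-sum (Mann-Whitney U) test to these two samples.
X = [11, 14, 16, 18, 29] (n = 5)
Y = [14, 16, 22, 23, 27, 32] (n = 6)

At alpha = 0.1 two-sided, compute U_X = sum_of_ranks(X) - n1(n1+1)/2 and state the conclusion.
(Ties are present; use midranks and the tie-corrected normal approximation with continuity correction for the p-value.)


Step 1: Combine and sort all 11 observations; assign midranks.
sorted (value, group): (11,X), (14,X), (14,Y), (16,X), (16,Y), (18,X), (22,Y), (23,Y), (27,Y), (29,X), (32,Y)
ranks: 11->1, 14->2.5, 14->2.5, 16->4.5, 16->4.5, 18->6, 22->7, 23->8, 27->9, 29->10, 32->11
Step 2: Rank sum for X: R1 = 1 + 2.5 + 4.5 + 6 + 10 = 24.
Step 3: U_X = R1 - n1(n1+1)/2 = 24 - 5*6/2 = 24 - 15 = 9.
       U_Y = n1*n2 - U_X = 30 - 9 = 21.
Step 4: Ties are present, so use the tie-corrected normal approximation (with continuity correction) for the p-value.
Step 5: p-value = 0.313093; compare to alpha = 0.1. fail to reject H0.

U_X = 9, p = 0.313093, fail to reject H0 at alpha = 0.1.


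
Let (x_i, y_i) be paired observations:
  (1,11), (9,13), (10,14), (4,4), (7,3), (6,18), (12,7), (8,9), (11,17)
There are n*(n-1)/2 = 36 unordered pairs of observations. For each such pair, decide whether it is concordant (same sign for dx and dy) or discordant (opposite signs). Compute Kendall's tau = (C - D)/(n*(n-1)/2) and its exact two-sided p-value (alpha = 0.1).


Step 1: Enumerate the 36 unordered pairs (i,j) with i<j and classify each by sign(x_j-x_i) * sign(y_j-y_i).
  (1,2):dx=+8,dy=+2->C; (1,3):dx=+9,dy=+3->C; (1,4):dx=+3,dy=-7->D; (1,5):dx=+6,dy=-8->D
  (1,6):dx=+5,dy=+7->C; (1,7):dx=+11,dy=-4->D; (1,8):dx=+7,dy=-2->D; (1,9):dx=+10,dy=+6->C
  (2,3):dx=+1,dy=+1->C; (2,4):dx=-5,dy=-9->C; (2,5):dx=-2,dy=-10->C; (2,6):dx=-3,dy=+5->D
  (2,7):dx=+3,dy=-6->D; (2,8):dx=-1,dy=-4->C; (2,9):dx=+2,dy=+4->C; (3,4):dx=-6,dy=-10->C
  (3,5):dx=-3,dy=-11->C; (3,6):dx=-4,dy=+4->D; (3,7):dx=+2,dy=-7->D; (3,8):dx=-2,dy=-5->C
  (3,9):dx=+1,dy=+3->C; (4,5):dx=+3,dy=-1->D; (4,6):dx=+2,dy=+14->C; (4,7):dx=+8,dy=+3->C
  (4,8):dx=+4,dy=+5->C; (4,9):dx=+7,dy=+13->C; (5,6):dx=-1,dy=+15->D; (5,7):dx=+5,dy=+4->C
  (5,8):dx=+1,dy=+6->C; (5,9):dx=+4,dy=+14->C; (6,7):dx=+6,dy=-11->D; (6,8):dx=+2,dy=-9->D
  (6,9):dx=+5,dy=-1->D; (7,8):dx=-4,dy=+2->D; (7,9):dx=-1,dy=+10->D; (8,9):dx=+3,dy=+8->C
Step 2: C = 21, D = 15, total pairs = 36.
Step 3: tau = (C - D)/(n(n-1)/2) = (21 - 15)/36 = 0.166667.
Step 4: Exact two-sided p-value (enumerate n! = 362880 permutations of y under H0): p = 0.612202.
Step 5: alpha = 0.1. fail to reject H0.

tau_b = 0.1667 (C=21, D=15), p = 0.612202, fail to reject H0.


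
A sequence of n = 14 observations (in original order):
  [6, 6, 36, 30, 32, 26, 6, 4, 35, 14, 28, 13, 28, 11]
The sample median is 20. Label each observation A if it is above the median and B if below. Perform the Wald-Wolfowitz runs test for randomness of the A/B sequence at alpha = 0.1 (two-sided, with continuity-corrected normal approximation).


Step 1: Compute median = 20; label A = above, B = below.
Labels in order: BBAAAABBABABAB  (n_A = 7, n_B = 7)
Step 2: Count runs R = 9.
Step 3: Under H0 (random ordering), E[R] = 2*n_A*n_B/(n_A+n_B) + 1 = 2*7*7/14 + 1 = 8.0000.
        Var[R] = 2*n_A*n_B*(2*n_A*n_B - n_A - n_B) / ((n_A+n_B)^2 * (n_A+n_B-1)) = 8232/2548 = 3.2308.
        SD[R] = 1.7974.
Step 4: Continuity-corrected z = (R - 0.5 - E[R]) / SD[R] = (9 - 0.5 - 8.0000) / 1.7974 = 0.2782.
Step 5: Two-sided p-value via normal approximation = 2*(1 - Phi(|z|)) = 0.780879.
Step 6: alpha = 0.1. fail to reject H0.

R = 9, z = 0.2782, p = 0.780879, fail to reject H0.


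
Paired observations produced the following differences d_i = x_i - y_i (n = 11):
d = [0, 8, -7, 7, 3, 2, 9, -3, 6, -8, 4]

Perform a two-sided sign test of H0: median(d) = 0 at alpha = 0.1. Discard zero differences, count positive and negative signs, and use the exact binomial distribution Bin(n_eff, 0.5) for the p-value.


Step 1: Discard zero differences. Original n = 11; n_eff = number of nonzero differences = 10.
Nonzero differences (with sign): +8, -7, +7, +3, +2, +9, -3, +6, -8, +4
Step 2: Count signs: positive = 7, negative = 3.
Step 3: Under H0: P(positive) = 0.5, so the number of positives S ~ Bin(10, 0.5).
Step 4: Two-sided exact p-value = sum of Bin(10,0.5) probabilities at or below the observed probability = 0.343750.
Step 5: alpha = 0.1. fail to reject H0.

n_eff = 10, pos = 7, neg = 3, p = 0.343750, fail to reject H0.


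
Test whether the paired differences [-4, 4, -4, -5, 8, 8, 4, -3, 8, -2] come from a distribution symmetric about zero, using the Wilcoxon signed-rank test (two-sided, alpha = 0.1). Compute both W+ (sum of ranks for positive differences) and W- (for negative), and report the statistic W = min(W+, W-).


Step 1: Drop any zero differences (none here) and take |d_i|.
|d| = [4, 4, 4, 5, 8, 8, 4, 3, 8, 2]
Step 2: Midrank |d_i| (ties get averaged ranks).
ranks: |4|->4.5, |4|->4.5, |4|->4.5, |5|->7, |8|->9, |8|->9, |4|->4.5, |3|->2, |8|->9, |2|->1
Step 3: Attach original signs; sum ranks with positive sign and with negative sign.
W+ = 4.5 + 9 + 9 + 4.5 + 9 = 36
W- = 4.5 + 4.5 + 7 + 2 + 1 = 19
(Check: W+ + W- = 55 should equal n(n+1)/2 = 55.)
Step 4: Test statistic W = min(W+, W-) = 19.
Step 5: Ties in |d|, so use the tie-corrected normal approximation.
        E[W] = n(n+1)/4 = 10*11/4 = 27.5.
        Tie groups: |d|=4 (t=4), |d|=8 (t=3); sum(t^3 - t) = 84.
        Var[W] = n(n+1)(2n+1)/24 - sum(t^3-t)/48 = 2310/24 - 84/48 = 94.5.
        z = (W - E[W]) / sqrt(Var[W]) = (19 - 27.5) / 9.7211 = -0.8744.
        Two-sided p = 2*Phi(z) = 0.381908.
Step 6: alpha = 0.1. fail to reject H0.

W+ = 36, W- = 19, W = min = 19, p = 0.381908, fail to reject H0.


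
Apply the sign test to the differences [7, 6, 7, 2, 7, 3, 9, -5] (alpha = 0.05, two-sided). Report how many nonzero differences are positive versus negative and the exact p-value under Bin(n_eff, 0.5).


Step 1: Discard zero differences. Original n = 8; n_eff = number of nonzero differences = 8.
Nonzero differences (with sign): +7, +6, +7, +2, +7, +3, +9, -5
Step 2: Count signs: positive = 7, negative = 1.
Step 3: Under H0: P(positive) = 0.5, so the number of positives S ~ Bin(8, 0.5).
Step 4: Two-sided exact p-value = sum of Bin(8,0.5) probabilities at or below the observed probability = 0.070312.
Step 5: alpha = 0.05. fail to reject H0.

n_eff = 8, pos = 7, neg = 1, p = 0.070312, fail to reject H0.


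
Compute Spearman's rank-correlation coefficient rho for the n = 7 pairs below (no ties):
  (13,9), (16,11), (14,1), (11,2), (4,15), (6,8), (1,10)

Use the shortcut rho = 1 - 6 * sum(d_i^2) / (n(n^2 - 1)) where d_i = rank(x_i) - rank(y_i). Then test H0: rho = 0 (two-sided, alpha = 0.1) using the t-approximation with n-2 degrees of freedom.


Step 1: Rank x and y separately (midranks; no ties here).
rank(x): 13->5, 16->7, 14->6, 11->4, 4->2, 6->3, 1->1
rank(y): 9->4, 11->6, 1->1, 2->2, 15->7, 8->3, 10->5
Step 2: d_i = R_x(i) - R_y(i); compute d_i^2.
  (5-4)^2=1, (7-6)^2=1, (6-1)^2=25, (4-2)^2=4, (2-7)^2=25, (3-3)^2=0, (1-5)^2=16
sum(d^2) = 72.
Step 3: rho = 1 - 6*72 / (7*(7^2 - 1)) = 1 - 432/336 = -0.285714.
Step 4: Under H0, t = rho * sqrt((n-2)/(1-rho^2)) = -0.6667 ~ t(5).
Step 5: Two-sided p-value from the t-distribution with 5 df = 0.534509.
Step 6: alpha = 0.1. fail to reject H0.

rho = -0.2857, p = 0.534509, fail to reject H0 at alpha = 0.1.


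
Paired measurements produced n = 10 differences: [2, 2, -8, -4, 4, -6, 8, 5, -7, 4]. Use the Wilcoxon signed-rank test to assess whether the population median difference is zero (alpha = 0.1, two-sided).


Step 1: Drop any zero differences (none here) and take |d_i|.
|d| = [2, 2, 8, 4, 4, 6, 8, 5, 7, 4]
Step 2: Midrank |d_i| (ties get averaged ranks).
ranks: |2|->1.5, |2|->1.5, |8|->9.5, |4|->4, |4|->4, |6|->7, |8|->9.5, |5|->6, |7|->8, |4|->4
Step 3: Attach original signs; sum ranks with positive sign and with negative sign.
W+ = 1.5 + 1.5 + 4 + 9.5 + 6 + 4 = 26.5
W- = 9.5 + 4 + 7 + 8 = 28.5
(Check: W+ + W- = 55 should equal n(n+1)/2 = 55.)
Step 4: Test statistic W = min(W+, W-) = 26.5.
Step 5: Ties in |d|, so use the tie-corrected normal approximation.
        E[W] = n(n+1)/4 = 10*11/4 = 27.5.
        Tie groups: |d|=2 (t=2), |d|=4 (t=3), |d|=8 (t=2); sum(t^3 - t) = 36.
        Var[W] = n(n+1)(2n+1)/24 - sum(t^3-t)/48 = 2310/24 - 36/48 = 95.5.
        z = (W - E[W]) / sqrt(Var[W]) = (26.5 - 27.5) / 9.7724 = -0.1023.
        Two-sided p = 2*Phi(z) = 0.918496.
Step 6: alpha = 0.1. fail to reject H0.

W+ = 26.5, W- = 28.5, W = min = 26.5, p = 0.918496, fail to reject H0.


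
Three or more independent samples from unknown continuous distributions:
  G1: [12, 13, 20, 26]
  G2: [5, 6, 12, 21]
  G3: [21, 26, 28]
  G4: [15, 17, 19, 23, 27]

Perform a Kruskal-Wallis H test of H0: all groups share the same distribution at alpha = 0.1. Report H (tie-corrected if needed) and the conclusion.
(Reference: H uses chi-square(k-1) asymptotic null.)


Step 1: Combine all N = 16 observations and assign midranks.
sorted (value, group, rank): (5,G2,1), (6,G2,2), (12,G1,3.5), (12,G2,3.5), (13,G1,5), (15,G4,6), (17,G4,7), (19,G4,8), (20,G1,9), (21,G2,10.5), (21,G3,10.5), (23,G4,12), (26,G1,13.5), (26,G3,13.5), (27,G4,15), (28,G3,16)
Step 2: Sum ranks within each group.
R_1 = 31 (n_1 = 4)
R_2 = 17 (n_2 = 4)
R_3 = 40 (n_3 = 3)
R_4 = 48 (n_4 = 5)
Step 3: H = 12/(N(N+1)) * sum(R_i^2/n_i) - 3(N+1)
     = 12/(16*17) * (31^2/4 + 17^2/4 + 40^2/3 + 48^2/5) - 3*17
     = 0.044118 * 1306.63 - 51
     = 6.645588.
Step 4: Ties present; correction factor C = 1 - 18/(16^3 - 16) = 0.995588. Corrected H = 6.645588 / 0.995588 = 6.675037.
Step 5: Under H0, H ~ chi^2(3); p-value = 0.083009.
Step 6: alpha = 0.1. reject H0.

H = 6.6750, df = 3, p = 0.083009, reject H0.


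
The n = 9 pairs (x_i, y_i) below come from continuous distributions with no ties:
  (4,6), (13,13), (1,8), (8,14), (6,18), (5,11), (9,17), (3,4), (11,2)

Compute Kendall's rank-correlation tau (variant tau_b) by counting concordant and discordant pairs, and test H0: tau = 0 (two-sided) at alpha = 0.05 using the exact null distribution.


Step 1: Enumerate the 36 unordered pairs (i,j) with i<j and classify each by sign(x_j-x_i) * sign(y_j-y_i).
  (1,2):dx=+9,dy=+7->C; (1,3):dx=-3,dy=+2->D; (1,4):dx=+4,dy=+8->C; (1,5):dx=+2,dy=+12->C
  (1,6):dx=+1,dy=+5->C; (1,7):dx=+5,dy=+11->C; (1,8):dx=-1,dy=-2->C; (1,9):dx=+7,dy=-4->D
  (2,3):dx=-12,dy=-5->C; (2,4):dx=-5,dy=+1->D; (2,5):dx=-7,dy=+5->D; (2,6):dx=-8,dy=-2->C
  (2,7):dx=-4,dy=+4->D; (2,8):dx=-10,dy=-9->C; (2,9):dx=-2,dy=-11->C; (3,4):dx=+7,dy=+6->C
  (3,5):dx=+5,dy=+10->C; (3,6):dx=+4,dy=+3->C; (3,7):dx=+8,dy=+9->C; (3,8):dx=+2,dy=-4->D
  (3,9):dx=+10,dy=-6->D; (4,5):dx=-2,dy=+4->D; (4,6):dx=-3,dy=-3->C; (4,7):dx=+1,dy=+3->C
  (4,8):dx=-5,dy=-10->C; (4,9):dx=+3,dy=-12->D; (5,6):dx=-1,dy=-7->C; (5,7):dx=+3,dy=-1->D
  (5,8):dx=-3,dy=-14->C; (5,9):dx=+5,dy=-16->D; (6,7):dx=+4,dy=+6->C; (6,8):dx=-2,dy=-7->C
  (6,9):dx=+6,dy=-9->D; (7,8):dx=-6,dy=-13->C; (7,9):dx=+2,dy=-15->D; (8,9):dx=+8,dy=-2->D
Step 2: C = 22, D = 14, total pairs = 36.
Step 3: tau = (C - D)/(n(n-1)/2) = (22 - 14)/36 = 0.222222.
Step 4: Exact two-sided p-value (enumerate n! = 362880 permutations of y under H0): p = 0.476709.
Step 5: alpha = 0.05. fail to reject H0.

tau_b = 0.2222 (C=22, D=14), p = 0.476709, fail to reject H0.


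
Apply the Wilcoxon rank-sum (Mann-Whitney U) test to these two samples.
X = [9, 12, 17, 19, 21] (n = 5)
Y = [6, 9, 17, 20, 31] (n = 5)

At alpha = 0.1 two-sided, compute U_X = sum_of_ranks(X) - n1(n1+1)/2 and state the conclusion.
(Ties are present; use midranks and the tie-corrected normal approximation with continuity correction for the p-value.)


Step 1: Combine and sort all 10 observations; assign midranks.
sorted (value, group): (6,Y), (9,X), (9,Y), (12,X), (17,X), (17,Y), (19,X), (20,Y), (21,X), (31,Y)
ranks: 6->1, 9->2.5, 9->2.5, 12->4, 17->5.5, 17->5.5, 19->7, 20->8, 21->9, 31->10
Step 2: Rank sum for X: R1 = 2.5 + 4 + 5.5 + 7 + 9 = 28.
Step 3: U_X = R1 - n1(n1+1)/2 = 28 - 5*6/2 = 28 - 15 = 13.
       U_Y = n1*n2 - U_X = 25 - 13 = 12.
Step 4: Ties are present, so use the tie-corrected normal approximation (with continuity correction) for the p-value.
Step 5: p-value = 1.000000; compare to alpha = 0.1. fail to reject H0.

U_X = 13, p = 1.000000, fail to reject H0 at alpha = 0.1.


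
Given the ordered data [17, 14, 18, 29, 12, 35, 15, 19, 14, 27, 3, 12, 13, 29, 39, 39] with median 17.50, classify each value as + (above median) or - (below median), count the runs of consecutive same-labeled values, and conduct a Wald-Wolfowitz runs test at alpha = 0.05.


Step 1: Compute median = 17.50; label A = above, B = below.
Labels in order: BBAABABABABBBAAA  (n_A = 8, n_B = 8)
Step 2: Count runs R = 10.
Step 3: Under H0 (random ordering), E[R] = 2*n_A*n_B/(n_A+n_B) + 1 = 2*8*8/16 + 1 = 9.0000.
        Var[R] = 2*n_A*n_B*(2*n_A*n_B - n_A - n_B) / ((n_A+n_B)^2 * (n_A+n_B-1)) = 14336/3840 = 3.7333.
        SD[R] = 1.9322.
Step 4: Continuity-corrected z = (R - 0.5 - E[R]) / SD[R] = (10 - 0.5 - 9.0000) / 1.9322 = 0.2588.
Step 5: Two-sided p-value via normal approximation = 2*(1 - Phi(|z|)) = 0.795809.
Step 6: alpha = 0.05. fail to reject H0.

R = 10, z = 0.2588, p = 0.795809, fail to reject H0.


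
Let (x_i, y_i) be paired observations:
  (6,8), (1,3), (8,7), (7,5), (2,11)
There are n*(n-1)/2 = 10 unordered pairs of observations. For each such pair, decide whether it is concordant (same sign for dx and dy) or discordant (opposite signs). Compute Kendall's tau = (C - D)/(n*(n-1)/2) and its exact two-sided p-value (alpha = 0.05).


Step 1: Enumerate the 10 unordered pairs (i,j) with i<j and classify each by sign(x_j-x_i) * sign(y_j-y_i).
  (1,2):dx=-5,dy=-5->C; (1,3):dx=+2,dy=-1->D; (1,4):dx=+1,dy=-3->D; (1,5):dx=-4,dy=+3->D
  (2,3):dx=+7,dy=+4->C; (2,4):dx=+6,dy=+2->C; (2,5):dx=+1,dy=+8->C; (3,4):dx=-1,dy=-2->C
  (3,5):dx=-6,dy=+4->D; (4,5):dx=-5,dy=+6->D
Step 2: C = 5, D = 5, total pairs = 10.
Step 3: tau = (C - D)/(n(n-1)/2) = (5 - 5)/10 = 0.000000.
Step 4: Exact two-sided p-value (enumerate n! = 120 permutations of y under H0): p = 1.000000.
Step 5: alpha = 0.05. fail to reject H0.

tau_b = 0.0000 (C=5, D=5), p = 1.000000, fail to reject H0.


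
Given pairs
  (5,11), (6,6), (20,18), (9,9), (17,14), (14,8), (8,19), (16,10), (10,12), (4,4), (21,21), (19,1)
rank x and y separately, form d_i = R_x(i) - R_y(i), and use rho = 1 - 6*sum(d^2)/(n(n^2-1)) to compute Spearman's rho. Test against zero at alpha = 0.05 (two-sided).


Step 1: Rank x and y separately (midranks; no ties here).
rank(x): 5->2, 6->3, 20->11, 9->5, 17->9, 14->7, 8->4, 16->8, 10->6, 4->1, 21->12, 19->10
rank(y): 11->7, 6->3, 18->10, 9->5, 14->9, 8->4, 19->11, 10->6, 12->8, 4->2, 21->12, 1->1
Step 2: d_i = R_x(i) - R_y(i); compute d_i^2.
  (2-7)^2=25, (3-3)^2=0, (11-10)^2=1, (5-5)^2=0, (9-9)^2=0, (7-4)^2=9, (4-11)^2=49, (8-6)^2=4, (6-8)^2=4, (1-2)^2=1, (12-12)^2=0, (10-1)^2=81
sum(d^2) = 174.
Step 3: rho = 1 - 6*174 / (12*(12^2 - 1)) = 1 - 1044/1716 = 0.391608.
Step 4: Under H0, t = rho * sqrt((n-2)/(1-rho^2)) = 1.3459 ~ t(10).
Step 5: Two-sided p-value from the t-distribution with 10 df = 0.208063.
Step 6: alpha = 0.05. fail to reject H0.

rho = 0.3916, p = 0.208063, fail to reject H0 at alpha = 0.05.


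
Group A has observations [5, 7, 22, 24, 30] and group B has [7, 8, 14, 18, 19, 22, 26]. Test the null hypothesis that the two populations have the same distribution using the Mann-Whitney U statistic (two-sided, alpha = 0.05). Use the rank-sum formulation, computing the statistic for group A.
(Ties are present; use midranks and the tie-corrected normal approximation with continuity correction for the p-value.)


Step 1: Combine and sort all 12 observations; assign midranks.
sorted (value, group): (5,X), (7,X), (7,Y), (8,Y), (14,Y), (18,Y), (19,Y), (22,X), (22,Y), (24,X), (26,Y), (30,X)
ranks: 5->1, 7->2.5, 7->2.5, 8->4, 14->5, 18->6, 19->7, 22->8.5, 22->8.5, 24->10, 26->11, 30->12
Step 2: Rank sum for X: R1 = 1 + 2.5 + 8.5 + 10 + 12 = 34.
Step 3: U_X = R1 - n1(n1+1)/2 = 34 - 5*6/2 = 34 - 15 = 19.
       U_Y = n1*n2 - U_X = 35 - 19 = 16.
Step 4: Ties are present, so use the tie-corrected normal approximation (with continuity correction) for the p-value.
Step 5: p-value = 0.870542; compare to alpha = 0.05. fail to reject H0.

U_X = 19, p = 0.870542, fail to reject H0 at alpha = 0.05.


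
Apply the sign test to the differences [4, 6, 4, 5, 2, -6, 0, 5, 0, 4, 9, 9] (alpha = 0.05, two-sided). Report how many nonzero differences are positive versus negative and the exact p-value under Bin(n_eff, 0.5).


Step 1: Discard zero differences. Original n = 12; n_eff = number of nonzero differences = 10.
Nonzero differences (with sign): +4, +6, +4, +5, +2, -6, +5, +4, +9, +9
Step 2: Count signs: positive = 9, negative = 1.
Step 3: Under H0: P(positive) = 0.5, so the number of positives S ~ Bin(10, 0.5).
Step 4: Two-sided exact p-value = sum of Bin(10,0.5) probabilities at or below the observed probability = 0.021484.
Step 5: alpha = 0.05. reject H0.

n_eff = 10, pos = 9, neg = 1, p = 0.021484, reject H0.


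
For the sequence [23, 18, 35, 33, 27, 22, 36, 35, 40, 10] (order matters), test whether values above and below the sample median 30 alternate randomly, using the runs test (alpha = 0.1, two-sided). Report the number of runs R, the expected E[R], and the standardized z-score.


Step 1: Compute median = 30; label A = above, B = below.
Labels in order: BBAABBAAAB  (n_A = 5, n_B = 5)
Step 2: Count runs R = 5.
Step 3: Under H0 (random ordering), E[R] = 2*n_A*n_B/(n_A+n_B) + 1 = 2*5*5/10 + 1 = 6.0000.
        Var[R] = 2*n_A*n_B*(2*n_A*n_B - n_A - n_B) / ((n_A+n_B)^2 * (n_A+n_B-1)) = 2000/900 = 2.2222.
        SD[R] = 1.4907.
Step 4: Continuity-corrected z = (R + 0.5 - E[R]) / SD[R] = (5 + 0.5 - 6.0000) / 1.4907 = -0.3354.
Step 5: Two-sided p-value via normal approximation = 2*(1 - Phi(|z|)) = 0.737316.
Step 6: alpha = 0.1. fail to reject H0.

R = 5, z = -0.3354, p = 0.737316, fail to reject H0.


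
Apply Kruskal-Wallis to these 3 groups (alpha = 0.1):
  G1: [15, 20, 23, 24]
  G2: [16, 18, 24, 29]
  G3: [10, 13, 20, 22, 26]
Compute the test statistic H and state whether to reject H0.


Step 1: Combine all N = 13 observations and assign midranks.
sorted (value, group, rank): (10,G3,1), (13,G3,2), (15,G1,3), (16,G2,4), (18,G2,5), (20,G1,6.5), (20,G3,6.5), (22,G3,8), (23,G1,9), (24,G1,10.5), (24,G2,10.5), (26,G3,12), (29,G2,13)
Step 2: Sum ranks within each group.
R_1 = 29 (n_1 = 4)
R_2 = 32.5 (n_2 = 4)
R_3 = 29.5 (n_3 = 5)
Step 3: H = 12/(N(N+1)) * sum(R_i^2/n_i) - 3(N+1)
     = 12/(13*14) * (29^2/4 + 32.5^2/4 + 29.5^2/5) - 3*14
     = 0.065934 * 648.362 - 42
     = 0.749176.
Step 4: Ties present; correction factor C = 1 - 12/(13^3 - 13) = 0.994505. Corrected H = 0.749176 / 0.994505 = 0.753315.
Step 5: Under H0, H ~ chi^2(2); p-value = 0.686151.
Step 6: alpha = 0.1. fail to reject H0.

H = 0.7533, df = 2, p = 0.686151, fail to reject H0.


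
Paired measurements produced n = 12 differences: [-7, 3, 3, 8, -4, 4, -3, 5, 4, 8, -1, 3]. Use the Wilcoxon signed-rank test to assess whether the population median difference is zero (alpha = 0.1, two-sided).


Step 1: Drop any zero differences (none here) and take |d_i|.
|d| = [7, 3, 3, 8, 4, 4, 3, 5, 4, 8, 1, 3]
Step 2: Midrank |d_i| (ties get averaged ranks).
ranks: |7|->10, |3|->3.5, |3|->3.5, |8|->11.5, |4|->7, |4|->7, |3|->3.5, |5|->9, |4|->7, |8|->11.5, |1|->1, |3|->3.5
Step 3: Attach original signs; sum ranks with positive sign and with negative sign.
W+ = 3.5 + 3.5 + 11.5 + 7 + 9 + 7 + 11.5 + 3.5 = 56.5
W- = 10 + 7 + 3.5 + 1 = 21.5
(Check: W+ + W- = 78 should equal n(n+1)/2 = 78.)
Step 4: Test statistic W = min(W+, W-) = 21.5.
Step 5: Ties in |d|, so use the tie-corrected normal approximation.
        E[W] = n(n+1)/4 = 12*13/4 = 39.
        Tie groups: |d|=3 (t=4), |d|=4 (t=3), |d|=8 (t=2); sum(t^3 - t) = 90.
        Var[W] = n(n+1)(2n+1)/24 - sum(t^3-t)/48 = 3900/24 - 90/48 = 160.625.
        z = (W - E[W]) / sqrt(Var[W]) = (21.5 - 39) / 12.6738 = -1.3808.
        Two-sided p = 2*Phi(z) = 0.167340.
Step 6: alpha = 0.1. fail to reject H0.

W+ = 56.5, W- = 21.5, W = min = 21.5, p = 0.167340, fail to reject H0.


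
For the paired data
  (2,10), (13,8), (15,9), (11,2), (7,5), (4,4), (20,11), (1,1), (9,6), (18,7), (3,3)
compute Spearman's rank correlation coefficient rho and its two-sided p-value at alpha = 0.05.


Step 1: Rank x and y separately (midranks; no ties here).
rank(x): 2->2, 13->8, 15->9, 11->7, 7->5, 4->4, 20->11, 1->1, 9->6, 18->10, 3->3
rank(y): 10->10, 8->8, 9->9, 2->2, 5->5, 4->4, 11->11, 1->1, 6->6, 7->7, 3->3
Step 2: d_i = R_x(i) - R_y(i); compute d_i^2.
  (2-10)^2=64, (8-8)^2=0, (9-9)^2=0, (7-2)^2=25, (5-5)^2=0, (4-4)^2=0, (11-11)^2=0, (1-1)^2=0, (6-6)^2=0, (10-7)^2=9, (3-3)^2=0
sum(d^2) = 98.
Step 3: rho = 1 - 6*98 / (11*(11^2 - 1)) = 1 - 588/1320 = 0.554545.
Step 4: Under H0, t = rho * sqrt((n-2)/(1-rho^2)) = 1.9992 ~ t(9).
Step 5: Two-sided p-value from the t-distribution with 9 df = 0.076652.
Step 6: alpha = 0.05. fail to reject H0.

rho = 0.5545, p = 0.076652, fail to reject H0 at alpha = 0.05.


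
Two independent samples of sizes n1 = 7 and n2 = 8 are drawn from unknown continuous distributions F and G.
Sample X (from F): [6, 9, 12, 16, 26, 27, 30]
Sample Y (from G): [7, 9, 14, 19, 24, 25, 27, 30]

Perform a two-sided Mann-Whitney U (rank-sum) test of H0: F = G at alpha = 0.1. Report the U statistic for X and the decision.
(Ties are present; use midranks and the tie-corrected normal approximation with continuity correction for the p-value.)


Step 1: Combine and sort all 15 observations; assign midranks.
sorted (value, group): (6,X), (7,Y), (9,X), (9,Y), (12,X), (14,Y), (16,X), (19,Y), (24,Y), (25,Y), (26,X), (27,X), (27,Y), (30,X), (30,Y)
ranks: 6->1, 7->2, 9->3.5, 9->3.5, 12->5, 14->6, 16->7, 19->8, 24->9, 25->10, 26->11, 27->12.5, 27->12.5, 30->14.5, 30->14.5
Step 2: Rank sum for X: R1 = 1 + 3.5 + 5 + 7 + 11 + 12.5 + 14.5 = 54.5.
Step 3: U_X = R1 - n1(n1+1)/2 = 54.5 - 7*8/2 = 54.5 - 28 = 26.5.
       U_Y = n1*n2 - U_X = 56 - 26.5 = 29.5.
Step 4: Ties are present, so use the tie-corrected normal approximation (with continuity correction) for the p-value.
Step 5: p-value = 0.907622; compare to alpha = 0.1. fail to reject H0.

U_X = 26.5, p = 0.907622, fail to reject H0 at alpha = 0.1.


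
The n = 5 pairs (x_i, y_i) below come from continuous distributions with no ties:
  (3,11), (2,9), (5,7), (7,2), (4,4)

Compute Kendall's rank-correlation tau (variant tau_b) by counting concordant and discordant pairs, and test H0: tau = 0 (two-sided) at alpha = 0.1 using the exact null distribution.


Step 1: Enumerate the 10 unordered pairs (i,j) with i<j and classify each by sign(x_j-x_i) * sign(y_j-y_i).
  (1,2):dx=-1,dy=-2->C; (1,3):dx=+2,dy=-4->D; (1,4):dx=+4,dy=-9->D; (1,5):dx=+1,dy=-7->D
  (2,3):dx=+3,dy=-2->D; (2,4):dx=+5,dy=-7->D; (2,5):dx=+2,dy=-5->D; (3,4):dx=+2,dy=-5->D
  (3,5):dx=-1,dy=-3->C; (4,5):dx=-3,dy=+2->D
Step 2: C = 2, D = 8, total pairs = 10.
Step 3: tau = (C - D)/(n(n-1)/2) = (2 - 8)/10 = -0.600000.
Step 4: Exact two-sided p-value (enumerate n! = 120 permutations of y under H0): p = 0.233333.
Step 5: alpha = 0.1. fail to reject H0.

tau_b = -0.6000 (C=2, D=8), p = 0.233333, fail to reject H0.


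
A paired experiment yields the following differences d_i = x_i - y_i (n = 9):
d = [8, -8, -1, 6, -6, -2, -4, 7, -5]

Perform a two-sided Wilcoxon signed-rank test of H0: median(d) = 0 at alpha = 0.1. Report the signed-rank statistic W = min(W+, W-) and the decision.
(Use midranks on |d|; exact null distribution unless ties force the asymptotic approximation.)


Step 1: Drop any zero differences (none here) and take |d_i|.
|d| = [8, 8, 1, 6, 6, 2, 4, 7, 5]
Step 2: Midrank |d_i| (ties get averaged ranks).
ranks: |8|->8.5, |8|->8.5, |1|->1, |6|->5.5, |6|->5.5, |2|->2, |4|->3, |7|->7, |5|->4
Step 3: Attach original signs; sum ranks with positive sign and with negative sign.
W+ = 8.5 + 5.5 + 7 = 21
W- = 8.5 + 1 + 5.5 + 2 + 3 + 4 = 24
(Check: W+ + W- = 45 should equal n(n+1)/2 = 45.)
Step 4: Test statistic W = min(W+, W-) = 21.
Step 5: Ties in |d|, so use the tie-corrected normal approximation.
        E[W] = n(n+1)/4 = 9*10/4 = 22.5.
        Tie groups: |d|=6 (t=2), |d|=8 (t=2); sum(t^3 - t) = 12.
        Var[W] = n(n+1)(2n+1)/24 - sum(t^3-t)/48 = 1710/24 - 12/48 = 71.
        z = (W - E[W]) / sqrt(Var[W]) = (21 - 22.5) / 8.4261 = -0.1780.
        Two-sided p = 2*Phi(z) = 0.858709.
Step 6: alpha = 0.1. fail to reject H0.

W+ = 21, W- = 24, W = min = 21, p = 0.858709, fail to reject H0.


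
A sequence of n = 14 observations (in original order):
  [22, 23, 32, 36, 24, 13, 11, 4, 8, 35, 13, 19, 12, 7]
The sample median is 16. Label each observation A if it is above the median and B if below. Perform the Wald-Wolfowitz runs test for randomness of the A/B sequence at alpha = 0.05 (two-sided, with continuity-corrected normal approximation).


Step 1: Compute median = 16; label A = above, B = below.
Labels in order: AAAAABBBBABABB  (n_A = 7, n_B = 7)
Step 2: Count runs R = 6.
Step 3: Under H0 (random ordering), E[R] = 2*n_A*n_B/(n_A+n_B) + 1 = 2*7*7/14 + 1 = 8.0000.
        Var[R] = 2*n_A*n_B*(2*n_A*n_B - n_A - n_B) / ((n_A+n_B)^2 * (n_A+n_B-1)) = 8232/2548 = 3.2308.
        SD[R] = 1.7974.
Step 4: Continuity-corrected z = (R + 0.5 - E[R]) / SD[R] = (6 + 0.5 - 8.0000) / 1.7974 = -0.8345.
Step 5: Two-sided p-value via normal approximation = 2*(1 - Phi(|z|)) = 0.403986.
Step 6: alpha = 0.05. fail to reject H0.

R = 6, z = -0.8345, p = 0.403986, fail to reject H0.


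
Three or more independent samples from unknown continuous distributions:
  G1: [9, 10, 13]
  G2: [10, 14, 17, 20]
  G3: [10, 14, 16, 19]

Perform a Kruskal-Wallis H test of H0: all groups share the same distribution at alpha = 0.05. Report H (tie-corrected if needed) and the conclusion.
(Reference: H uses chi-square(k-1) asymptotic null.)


Step 1: Combine all N = 11 observations and assign midranks.
sorted (value, group, rank): (9,G1,1), (10,G1,3), (10,G2,3), (10,G3,3), (13,G1,5), (14,G2,6.5), (14,G3,6.5), (16,G3,8), (17,G2,9), (19,G3,10), (20,G2,11)
Step 2: Sum ranks within each group.
R_1 = 9 (n_1 = 3)
R_2 = 29.5 (n_2 = 4)
R_3 = 27.5 (n_3 = 4)
Step 3: H = 12/(N(N+1)) * sum(R_i^2/n_i) - 3(N+1)
     = 12/(11*12) * (9^2/3 + 29.5^2/4 + 27.5^2/4) - 3*12
     = 0.090909 * 433.625 - 36
     = 3.420455.
Step 4: Ties present; correction factor C = 1 - 30/(11^3 - 11) = 0.977273. Corrected H = 3.420455 / 0.977273 = 3.500000.
Step 5: Under H0, H ~ chi^2(2); p-value = 0.173774.
Step 6: alpha = 0.05. fail to reject H0.

H = 3.5000, df = 2, p = 0.173774, fail to reject H0.


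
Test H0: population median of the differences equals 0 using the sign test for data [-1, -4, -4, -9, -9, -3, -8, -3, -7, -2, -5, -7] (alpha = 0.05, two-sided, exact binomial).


Step 1: Discard zero differences. Original n = 12; n_eff = number of nonzero differences = 12.
Nonzero differences (with sign): -1, -4, -4, -9, -9, -3, -8, -3, -7, -2, -5, -7
Step 2: Count signs: positive = 0, negative = 12.
Step 3: Under H0: P(positive) = 0.5, so the number of positives S ~ Bin(12, 0.5).
Step 4: Two-sided exact p-value = sum of Bin(12,0.5) probabilities at or below the observed probability = 0.000488.
Step 5: alpha = 0.05. reject H0.

n_eff = 12, pos = 0, neg = 12, p = 0.000488, reject H0.


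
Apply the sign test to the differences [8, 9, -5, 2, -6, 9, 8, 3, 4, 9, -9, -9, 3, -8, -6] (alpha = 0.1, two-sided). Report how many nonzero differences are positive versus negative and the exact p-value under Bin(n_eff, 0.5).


Step 1: Discard zero differences. Original n = 15; n_eff = number of nonzero differences = 15.
Nonzero differences (with sign): +8, +9, -5, +2, -6, +9, +8, +3, +4, +9, -9, -9, +3, -8, -6
Step 2: Count signs: positive = 9, negative = 6.
Step 3: Under H0: P(positive) = 0.5, so the number of positives S ~ Bin(15, 0.5).
Step 4: Two-sided exact p-value = sum of Bin(15,0.5) probabilities at or below the observed probability = 0.607239.
Step 5: alpha = 0.1. fail to reject H0.

n_eff = 15, pos = 9, neg = 6, p = 0.607239, fail to reject H0.


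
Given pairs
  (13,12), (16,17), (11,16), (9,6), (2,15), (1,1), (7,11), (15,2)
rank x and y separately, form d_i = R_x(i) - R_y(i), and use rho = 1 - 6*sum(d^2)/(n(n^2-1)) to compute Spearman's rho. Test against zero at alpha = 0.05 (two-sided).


Step 1: Rank x and y separately (midranks; no ties here).
rank(x): 13->6, 16->8, 11->5, 9->4, 2->2, 1->1, 7->3, 15->7
rank(y): 12->5, 17->8, 16->7, 6->3, 15->6, 1->1, 11->4, 2->2
Step 2: d_i = R_x(i) - R_y(i); compute d_i^2.
  (6-5)^2=1, (8-8)^2=0, (5-7)^2=4, (4-3)^2=1, (2-6)^2=16, (1-1)^2=0, (3-4)^2=1, (7-2)^2=25
sum(d^2) = 48.
Step 3: rho = 1 - 6*48 / (8*(8^2 - 1)) = 1 - 288/504 = 0.428571.
Step 4: Under H0, t = rho * sqrt((n-2)/(1-rho^2)) = 1.1619 ~ t(6).
Step 5: Two-sided p-value from the t-distribution with 6 df = 0.289403.
Step 6: alpha = 0.05. fail to reject H0.

rho = 0.4286, p = 0.289403, fail to reject H0 at alpha = 0.05.


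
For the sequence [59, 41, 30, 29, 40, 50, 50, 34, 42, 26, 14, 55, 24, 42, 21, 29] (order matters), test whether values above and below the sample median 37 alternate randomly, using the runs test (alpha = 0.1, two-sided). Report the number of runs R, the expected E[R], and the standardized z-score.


Step 1: Compute median = 37; label A = above, B = below.
Labels in order: AABBAAABABBABABB  (n_A = 8, n_B = 8)
Step 2: Count runs R = 10.
Step 3: Under H0 (random ordering), E[R] = 2*n_A*n_B/(n_A+n_B) + 1 = 2*8*8/16 + 1 = 9.0000.
        Var[R] = 2*n_A*n_B*(2*n_A*n_B - n_A - n_B) / ((n_A+n_B)^2 * (n_A+n_B-1)) = 14336/3840 = 3.7333.
        SD[R] = 1.9322.
Step 4: Continuity-corrected z = (R - 0.5 - E[R]) / SD[R] = (10 - 0.5 - 9.0000) / 1.9322 = 0.2588.
Step 5: Two-sided p-value via normal approximation = 2*(1 - Phi(|z|)) = 0.795809.
Step 6: alpha = 0.1. fail to reject H0.

R = 10, z = 0.2588, p = 0.795809, fail to reject H0.


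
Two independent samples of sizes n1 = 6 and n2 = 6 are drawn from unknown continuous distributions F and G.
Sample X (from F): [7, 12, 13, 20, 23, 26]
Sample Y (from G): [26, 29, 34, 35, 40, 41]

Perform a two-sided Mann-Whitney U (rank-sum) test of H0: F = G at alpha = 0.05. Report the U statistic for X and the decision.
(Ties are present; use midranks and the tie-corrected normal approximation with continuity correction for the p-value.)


Step 1: Combine and sort all 12 observations; assign midranks.
sorted (value, group): (7,X), (12,X), (13,X), (20,X), (23,X), (26,X), (26,Y), (29,Y), (34,Y), (35,Y), (40,Y), (41,Y)
ranks: 7->1, 12->2, 13->3, 20->4, 23->5, 26->6.5, 26->6.5, 29->8, 34->9, 35->10, 40->11, 41->12
Step 2: Rank sum for X: R1 = 1 + 2 + 3 + 4 + 5 + 6.5 = 21.5.
Step 3: U_X = R1 - n1(n1+1)/2 = 21.5 - 6*7/2 = 21.5 - 21 = 0.5.
       U_Y = n1*n2 - U_X = 36 - 0.5 = 35.5.
Step 4: Ties are present, so use the tie-corrected normal approximation (with continuity correction) for the p-value.
Step 5: p-value = 0.006392; compare to alpha = 0.05. reject H0.

U_X = 0.5, p = 0.006392, reject H0 at alpha = 0.05.


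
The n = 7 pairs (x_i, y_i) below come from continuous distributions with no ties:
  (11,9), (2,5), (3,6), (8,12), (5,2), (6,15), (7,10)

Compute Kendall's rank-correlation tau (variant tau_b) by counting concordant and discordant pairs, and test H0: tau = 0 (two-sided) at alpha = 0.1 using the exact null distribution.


Step 1: Enumerate the 21 unordered pairs (i,j) with i<j and classify each by sign(x_j-x_i) * sign(y_j-y_i).
  (1,2):dx=-9,dy=-4->C; (1,3):dx=-8,dy=-3->C; (1,4):dx=-3,dy=+3->D; (1,5):dx=-6,dy=-7->C
  (1,6):dx=-5,dy=+6->D; (1,7):dx=-4,dy=+1->D; (2,3):dx=+1,dy=+1->C; (2,4):dx=+6,dy=+7->C
  (2,5):dx=+3,dy=-3->D; (2,6):dx=+4,dy=+10->C; (2,7):dx=+5,dy=+5->C; (3,4):dx=+5,dy=+6->C
  (3,5):dx=+2,dy=-4->D; (3,6):dx=+3,dy=+9->C; (3,7):dx=+4,dy=+4->C; (4,5):dx=-3,dy=-10->C
  (4,6):dx=-2,dy=+3->D; (4,7):dx=-1,dy=-2->C; (5,6):dx=+1,dy=+13->C; (5,7):dx=+2,dy=+8->C
  (6,7):dx=+1,dy=-5->D
Step 2: C = 14, D = 7, total pairs = 21.
Step 3: tau = (C - D)/(n(n-1)/2) = (14 - 7)/21 = 0.333333.
Step 4: Exact two-sided p-value (enumerate n! = 5040 permutations of y under H0): p = 0.381349.
Step 5: alpha = 0.1. fail to reject H0.

tau_b = 0.3333 (C=14, D=7), p = 0.381349, fail to reject H0.


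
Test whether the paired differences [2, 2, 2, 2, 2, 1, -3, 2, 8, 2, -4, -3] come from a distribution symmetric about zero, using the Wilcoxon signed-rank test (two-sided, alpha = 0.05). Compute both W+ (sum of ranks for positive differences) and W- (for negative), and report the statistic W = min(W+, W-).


Step 1: Drop any zero differences (none here) and take |d_i|.
|d| = [2, 2, 2, 2, 2, 1, 3, 2, 8, 2, 4, 3]
Step 2: Midrank |d_i| (ties get averaged ranks).
ranks: |2|->5, |2|->5, |2|->5, |2|->5, |2|->5, |1|->1, |3|->9.5, |2|->5, |8|->12, |2|->5, |4|->11, |3|->9.5
Step 3: Attach original signs; sum ranks with positive sign and with negative sign.
W+ = 5 + 5 + 5 + 5 + 5 + 1 + 5 + 12 + 5 = 48
W- = 9.5 + 11 + 9.5 = 30
(Check: W+ + W- = 78 should equal n(n+1)/2 = 78.)
Step 4: Test statistic W = min(W+, W-) = 30.
Step 5: Ties in |d|, so use the tie-corrected normal approximation.
        E[W] = n(n+1)/4 = 12*13/4 = 39.
        Tie groups: |d|=2 (t=7), |d|=3 (t=2); sum(t^3 - t) = 342.
        Var[W] = n(n+1)(2n+1)/24 - sum(t^3-t)/48 = 3900/24 - 342/48 = 155.375.
        z = (W - E[W]) / sqrt(Var[W]) = (30 - 39) / 12.4650 = -0.7220.
        Two-sided p = 2*Phi(z) = 0.470279.
Step 6: alpha = 0.05. fail to reject H0.

W+ = 48, W- = 30, W = min = 30, p = 0.470279, fail to reject H0.


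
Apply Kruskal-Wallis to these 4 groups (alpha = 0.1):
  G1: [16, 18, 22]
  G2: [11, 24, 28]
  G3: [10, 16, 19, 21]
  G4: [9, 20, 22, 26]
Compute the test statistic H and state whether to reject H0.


Step 1: Combine all N = 14 observations and assign midranks.
sorted (value, group, rank): (9,G4,1), (10,G3,2), (11,G2,3), (16,G1,4.5), (16,G3,4.5), (18,G1,6), (19,G3,7), (20,G4,8), (21,G3,9), (22,G1,10.5), (22,G4,10.5), (24,G2,12), (26,G4,13), (28,G2,14)
Step 2: Sum ranks within each group.
R_1 = 21 (n_1 = 3)
R_2 = 29 (n_2 = 3)
R_3 = 22.5 (n_3 = 4)
R_4 = 32.5 (n_4 = 4)
Step 3: H = 12/(N(N+1)) * sum(R_i^2/n_i) - 3(N+1)
     = 12/(14*15) * (21^2/3 + 29^2/3 + 22.5^2/4 + 32.5^2/4) - 3*15
     = 0.057143 * 817.958 - 45
     = 1.740476.
Step 4: Ties present; correction factor C = 1 - 12/(14^3 - 14) = 0.995604. Corrected H = 1.740476 / 0.995604 = 1.748160.
Step 5: Under H0, H ~ chi^2(3); p-value = 0.626280.
Step 6: alpha = 0.1. fail to reject H0.

H = 1.7482, df = 3, p = 0.626280, fail to reject H0.


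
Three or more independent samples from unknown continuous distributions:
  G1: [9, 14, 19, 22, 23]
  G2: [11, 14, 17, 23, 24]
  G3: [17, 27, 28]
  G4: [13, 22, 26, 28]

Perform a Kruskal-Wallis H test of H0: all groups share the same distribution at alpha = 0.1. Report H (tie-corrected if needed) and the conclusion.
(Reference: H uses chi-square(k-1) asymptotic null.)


Step 1: Combine all N = 17 observations and assign midranks.
sorted (value, group, rank): (9,G1,1), (11,G2,2), (13,G4,3), (14,G1,4.5), (14,G2,4.5), (17,G2,6.5), (17,G3,6.5), (19,G1,8), (22,G1,9.5), (22,G4,9.5), (23,G1,11.5), (23,G2,11.5), (24,G2,13), (26,G4,14), (27,G3,15), (28,G3,16.5), (28,G4,16.5)
Step 2: Sum ranks within each group.
R_1 = 34.5 (n_1 = 5)
R_2 = 37.5 (n_2 = 5)
R_3 = 38 (n_3 = 3)
R_4 = 43 (n_4 = 4)
Step 3: H = 12/(N(N+1)) * sum(R_i^2/n_i) - 3(N+1)
     = 12/(17*18) * (34.5^2/5 + 37.5^2/5 + 38^2/3 + 43^2/4) - 3*18
     = 0.039216 * 1462.88 - 54
     = 3.367974.
Step 4: Ties present; correction factor C = 1 - 30/(17^3 - 17) = 0.993873. Corrected H = 3.367974 / 0.993873 = 3.388738.
Step 5: Under H0, H ~ chi^2(3); p-value = 0.335482.
Step 6: alpha = 0.1. fail to reject H0.

H = 3.3887, df = 3, p = 0.335482, fail to reject H0.


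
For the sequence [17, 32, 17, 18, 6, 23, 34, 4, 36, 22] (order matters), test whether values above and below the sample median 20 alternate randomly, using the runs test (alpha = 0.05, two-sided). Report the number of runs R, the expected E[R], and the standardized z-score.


Step 1: Compute median = 20; label A = above, B = below.
Labels in order: BABBBAABAA  (n_A = 5, n_B = 5)
Step 2: Count runs R = 6.
Step 3: Under H0 (random ordering), E[R] = 2*n_A*n_B/(n_A+n_B) + 1 = 2*5*5/10 + 1 = 6.0000.
        Var[R] = 2*n_A*n_B*(2*n_A*n_B - n_A - n_B) / ((n_A+n_B)^2 * (n_A+n_B-1)) = 2000/900 = 2.2222.
        SD[R] = 1.4907.
Step 4: R = E[R], so z = 0 with no continuity correction.
Step 5: Two-sided p-value via normal approximation = 2*(1 - Phi(|z|)) = 1.000000.
Step 6: alpha = 0.05. fail to reject H0.

R = 6, z = 0.0000, p = 1.000000, fail to reject H0.


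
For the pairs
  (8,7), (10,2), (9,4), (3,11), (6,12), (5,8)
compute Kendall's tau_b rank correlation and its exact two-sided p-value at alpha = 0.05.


Step 1: Enumerate the 15 unordered pairs (i,j) with i<j and classify each by sign(x_j-x_i) * sign(y_j-y_i).
  (1,2):dx=+2,dy=-5->D; (1,3):dx=+1,dy=-3->D; (1,4):dx=-5,dy=+4->D; (1,5):dx=-2,dy=+5->D
  (1,6):dx=-3,dy=+1->D; (2,3):dx=-1,dy=+2->D; (2,4):dx=-7,dy=+9->D; (2,5):dx=-4,dy=+10->D
  (2,6):dx=-5,dy=+6->D; (3,4):dx=-6,dy=+7->D; (3,5):dx=-3,dy=+8->D; (3,6):dx=-4,dy=+4->D
  (4,5):dx=+3,dy=+1->C; (4,6):dx=+2,dy=-3->D; (5,6):dx=-1,dy=-4->C
Step 2: C = 2, D = 13, total pairs = 15.
Step 3: tau = (C - D)/(n(n-1)/2) = (2 - 13)/15 = -0.733333.
Step 4: Exact two-sided p-value (enumerate n! = 720 permutations of y under H0): p = 0.055556.
Step 5: alpha = 0.05. fail to reject H0.

tau_b = -0.7333 (C=2, D=13), p = 0.055556, fail to reject H0.


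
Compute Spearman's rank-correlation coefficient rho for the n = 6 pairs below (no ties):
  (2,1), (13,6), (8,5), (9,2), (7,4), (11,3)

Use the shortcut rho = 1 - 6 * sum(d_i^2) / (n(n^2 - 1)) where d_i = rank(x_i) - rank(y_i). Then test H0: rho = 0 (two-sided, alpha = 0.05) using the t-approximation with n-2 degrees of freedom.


Step 1: Rank x and y separately (midranks; no ties here).
rank(x): 2->1, 13->6, 8->3, 9->4, 7->2, 11->5
rank(y): 1->1, 6->6, 5->5, 2->2, 4->4, 3->3
Step 2: d_i = R_x(i) - R_y(i); compute d_i^2.
  (1-1)^2=0, (6-6)^2=0, (3-5)^2=4, (4-2)^2=4, (2-4)^2=4, (5-3)^2=4
sum(d^2) = 16.
Step 3: rho = 1 - 6*16 / (6*(6^2 - 1)) = 1 - 96/210 = 0.542857.
Step 4: Under H0, t = rho * sqrt((n-2)/(1-rho^2)) = 1.2928 ~ t(4).
Step 5: Two-sided p-value from the t-distribution with 4 df = 0.265703.
Step 6: alpha = 0.05. fail to reject H0.

rho = 0.5429, p = 0.265703, fail to reject H0 at alpha = 0.05.


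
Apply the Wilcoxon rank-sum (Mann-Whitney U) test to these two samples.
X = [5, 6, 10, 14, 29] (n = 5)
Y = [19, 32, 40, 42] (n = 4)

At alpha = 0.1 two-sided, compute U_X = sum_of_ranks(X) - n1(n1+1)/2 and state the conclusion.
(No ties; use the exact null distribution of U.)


Step 1: Combine and sort all 9 observations; assign midranks.
sorted (value, group): (5,X), (6,X), (10,X), (14,X), (19,Y), (29,X), (32,Y), (40,Y), (42,Y)
ranks: 5->1, 6->2, 10->3, 14->4, 19->5, 29->6, 32->7, 40->8, 42->9
Step 2: Rank sum for X: R1 = 1 + 2 + 3 + 4 + 6 = 16.
Step 3: U_X = R1 - n1(n1+1)/2 = 16 - 5*6/2 = 16 - 15 = 1.
       U_Y = n1*n2 - U_X = 20 - 1 = 19.
Step 4: No ties, so the exact null distribution of U (based on enumerating the C(9,5) = 126 equally likely rank assignments) gives the two-sided p-value.
Step 5: p-value = 0.031746; compare to alpha = 0.1. reject H0.

U_X = 1, p = 0.031746, reject H0 at alpha = 0.1.


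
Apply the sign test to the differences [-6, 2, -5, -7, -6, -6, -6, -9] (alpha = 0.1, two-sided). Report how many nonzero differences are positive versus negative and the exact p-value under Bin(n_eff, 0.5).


Step 1: Discard zero differences. Original n = 8; n_eff = number of nonzero differences = 8.
Nonzero differences (with sign): -6, +2, -5, -7, -6, -6, -6, -9
Step 2: Count signs: positive = 1, negative = 7.
Step 3: Under H0: P(positive) = 0.5, so the number of positives S ~ Bin(8, 0.5).
Step 4: Two-sided exact p-value = sum of Bin(8,0.5) probabilities at or below the observed probability = 0.070312.
Step 5: alpha = 0.1. reject H0.

n_eff = 8, pos = 1, neg = 7, p = 0.070312, reject H0.


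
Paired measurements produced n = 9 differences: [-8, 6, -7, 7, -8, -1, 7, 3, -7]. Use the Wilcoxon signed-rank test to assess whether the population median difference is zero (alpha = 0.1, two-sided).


Step 1: Drop any zero differences (none here) and take |d_i|.
|d| = [8, 6, 7, 7, 8, 1, 7, 3, 7]
Step 2: Midrank |d_i| (ties get averaged ranks).
ranks: |8|->8.5, |6|->3, |7|->5.5, |7|->5.5, |8|->8.5, |1|->1, |7|->5.5, |3|->2, |7|->5.5
Step 3: Attach original signs; sum ranks with positive sign and with negative sign.
W+ = 3 + 5.5 + 5.5 + 2 = 16
W- = 8.5 + 5.5 + 8.5 + 1 + 5.5 = 29
(Check: W+ + W- = 45 should equal n(n+1)/2 = 45.)
Step 4: Test statistic W = min(W+, W-) = 16.
Step 5: Ties in |d|, so use the tie-corrected normal approximation.
        E[W] = n(n+1)/4 = 9*10/4 = 22.5.
        Tie groups: |d|=7 (t=4), |d|=8 (t=2); sum(t^3 - t) = 66.
        Var[W] = n(n+1)(2n+1)/24 - sum(t^3-t)/48 = 1710/24 - 66/48 = 69.875.
        z = (W - E[W]) / sqrt(Var[W]) = (16 - 22.5) / 8.3591 = -0.7776.
        Two-sided p = 2*Phi(z) = 0.436809.
Step 6: alpha = 0.1. fail to reject H0.

W+ = 16, W- = 29, W = min = 16, p = 0.436809, fail to reject H0.
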